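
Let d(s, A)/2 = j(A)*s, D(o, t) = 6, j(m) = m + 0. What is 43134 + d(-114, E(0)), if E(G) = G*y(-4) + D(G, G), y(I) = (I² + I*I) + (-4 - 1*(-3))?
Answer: 41766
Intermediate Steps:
j(m) = m
y(I) = -1 + 2*I² (y(I) = (I² + I²) + (-4 + 3) = 2*I² - 1 = -1 + 2*I²)
E(G) = 6 + 31*G (E(G) = G*(-1 + 2*(-4)²) + 6 = G*(-1 + 2*16) + 6 = G*(-1 + 32) + 6 = G*31 + 6 = 31*G + 6 = 6 + 31*G)
d(s, A) = 2*A*s (d(s, A) = 2*(A*s) = 2*A*s)
43134 + d(-114, E(0)) = 43134 + 2*(6 + 31*0)*(-114) = 43134 + 2*(6 + 0)*(-114) = 43134 + 2*6*(-114) = 43134 - 1368 = 41766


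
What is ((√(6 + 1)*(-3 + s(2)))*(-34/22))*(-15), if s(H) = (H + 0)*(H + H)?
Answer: 1275*√7/11 ≈ 306.67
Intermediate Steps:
s(H) = 2*H² (s(H) = H*(2*H) = 2*H²)
((√(6 + 1)*(-3 + s(2)))*(-34/22))*(-15) = ((√(6 + 1)*(-3 + 2*2²))*(-34/22))*(-15) = ((√7*(-3 + 2*4))*(-34*1/22))*(-15) = ((√7*(-3 + 8))*(-17/11))*(-15) = ((√7*5)*(-17/11))*(-15) = ((5*√7)*(-17/11))*(-15) = -85*√7/11*(-15) = 1275*√7/11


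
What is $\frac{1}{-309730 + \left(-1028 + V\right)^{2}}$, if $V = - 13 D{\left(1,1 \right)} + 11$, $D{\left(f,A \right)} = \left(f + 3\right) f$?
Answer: $\frac{1}{833031} \approx 1.2004 \cdot 10^{-6}$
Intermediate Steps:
$D{\left(f,A \right)} = f \left(3 + f\right)$ ($D{\left(f,A \right)} = \left(3 + f\right) f = f \left(3 + f\right)$)
$V = -41$ ($V = - 13 \cdot 1 \left(3 + 1\right) + 11 = - 13 \cdot 1 \cdot 4 + 11 = \left(-13\right) 4 + 11 = -52 + 11 = -41$)
$\frac{1}{-309730 + \left(-1028 + V\right)^{2}} = \frac{1}{-309730 + \left(-1028 - 41\right)^{2}} = \frac{1}{-309730 + \left(-1069\right)^{2}} = \frac{1}{-309730 + 1142761} = \frac{1}{833031}$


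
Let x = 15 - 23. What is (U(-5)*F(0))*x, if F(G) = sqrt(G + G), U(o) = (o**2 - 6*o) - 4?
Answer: 0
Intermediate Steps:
U(o) = -4 + o**2 - 6*o
x = -8
F(G) = sqrt(2)*sqrt(G) (F(G) = sqrt(2*G) = sqrt(2)*sqrt(G))
(U(-5)*F(0))*x = ((-4 + (-5)**2 - 6*(-5))*(sqrt(2)*sqrt(0)))*(-8) = ((-4 + 25 + 30)*(sqrt(2)*0))*(-8) = (51*0)*(-8) = 0*(-8) = 0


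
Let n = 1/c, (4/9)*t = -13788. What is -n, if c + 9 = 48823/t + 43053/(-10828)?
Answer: 335917044/4887542059 ≈ 0.068729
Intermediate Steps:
t = -31023 (t = (9/4)*(-13788) = -31023)
c = -4887542059/335917044 (c = -9 + (48823/(-31023) + 43053/(-10828)) = -9 + (48823*(-1/31023) + 43053*(-1/10828)) = -9 + (-48823/31023 - 43053/10828) = -9 - 1864288663/335917044 = -4887542059/335917044 ≈ -14.550)
n = -335917044/4887542059 (n = 1/(-4887542059/335917044) = -335917044/4887542059 ≈ -0.068729)
-n = -1*(-335917044/4887542059) = 335917044/4887542059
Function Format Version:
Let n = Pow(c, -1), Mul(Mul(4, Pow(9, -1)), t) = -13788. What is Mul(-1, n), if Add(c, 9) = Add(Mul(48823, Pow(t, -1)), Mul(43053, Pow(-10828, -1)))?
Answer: Rational(335917044, 4887542059) ≈ 0.068729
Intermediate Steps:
t = -31023 (t = Mul(Rational(9, 4), -13788) = -31023)
c = Rational(-4887542059, 335917044) (c = Add(-9, Add(Mul(48823, Pow(-31023, -1)), Mul(43053, Pow(-10828, -1)))) = Add(-9, Add(Mul(48823, Rational(-1, 31023)), Mul(43053, Rational(-1, 10828)))) = Add(-9, Add(Rational(-48823, 31023), Rational(-43053, 10828))) = Add(-9, Rational(-1864288663, 335917044)) = Rational(-4887542059, 335917044) ≈ -14.550)
n = Rational(-335917044, 4887542059) (n = Pow(Rational(-4887542059, 335917044), -1) = Rational(-335917044, 4887542059) ≈ -0.068729)
Mul(-1, n) = Mul(-1, Rational(-335917044, 4887542059)) = Rational(335917044, 4887542059)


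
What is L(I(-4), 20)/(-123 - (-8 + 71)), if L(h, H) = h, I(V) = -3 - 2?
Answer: 5/186 ≈ 0.026882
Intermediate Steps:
I(V) = -5
L(I(-4), 20)/(-123 - (-8 + 71)) = -5/(-123 - (-8 + 71)) = -5/(-123 - 1*63) = -5/(-123 - 63) = -5/(-186) = -5*(-1/186) = 5/186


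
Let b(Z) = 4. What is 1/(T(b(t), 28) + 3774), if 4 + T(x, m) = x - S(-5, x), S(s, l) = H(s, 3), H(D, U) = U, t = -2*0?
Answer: 1/3771 ≈ 0.00026518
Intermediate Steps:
t = 0
S(s, l) = 3
T(x, m) = -7 + x (T(x, m) = -4 + (x - 1*3) = -4 + (x - 3) = -4 + (-3 + x) = -7 + x)
1/(T(b(t), 28) + 3774) = 1/((-7 + 4) + 3774) = 1/(-3 + 3774) = 1/3771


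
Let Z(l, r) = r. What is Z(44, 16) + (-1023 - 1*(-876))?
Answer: -131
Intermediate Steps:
Z(44, 16) + (-1023 - 1*(-876)) = 16 + (-1023 - 1*(-876)) = 16 + (-1023 + 876) = 16 - 147 = -131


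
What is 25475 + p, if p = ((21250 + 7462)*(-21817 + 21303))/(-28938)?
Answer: 375976759/14469 ≈ 25985.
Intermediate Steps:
p = 7378984/14469 (p = (28712*(-514))*(-1/28938) = -14757968*(-1/28938) = 7378984/14469 ≈ 509.99)
25475 + p = 25475 + 7378984/14469 = 375976759/14469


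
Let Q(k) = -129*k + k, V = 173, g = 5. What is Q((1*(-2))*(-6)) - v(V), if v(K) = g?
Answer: -1541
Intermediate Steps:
Q(k) = -128*k
v(K) = 5
Q((1*(-2))*(-6)) - v(V) = -128*1*(-2)*(-6) - 1*5 = -(-256)*(-6) - 5 = -128*12 - 5 = -1536 - 5 = -1541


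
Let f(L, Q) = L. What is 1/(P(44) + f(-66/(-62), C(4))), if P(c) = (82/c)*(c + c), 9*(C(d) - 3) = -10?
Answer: 31/5117 ≈ 0.0060582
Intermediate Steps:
C(d) = 17/9 (C(d) = 3 + (1/9)*(-10) = 3 - 10/9 = 17/9)
P(c) = 164 (P(c) = (82/c)*(2*c) = 164)
1/(P(44) + f(-66/(-62), C(4))) = 1/(164 - 66/(-62)) = 1/(164 - 66*(-1/62)) = 1/(164 + 33/31) = 1/(5117/31) = 31/5117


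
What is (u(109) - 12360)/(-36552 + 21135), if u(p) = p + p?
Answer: 12142/15417 ≈ 0.78757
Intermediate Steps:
u(p) = 2*p
(u(109) - 12360)/(-36552 + 21135) = (2*109 - 12360)/(-36552 + 21135) = (218 - 12360)/(-15417) = -12142*(-1/15417) = 12142/15417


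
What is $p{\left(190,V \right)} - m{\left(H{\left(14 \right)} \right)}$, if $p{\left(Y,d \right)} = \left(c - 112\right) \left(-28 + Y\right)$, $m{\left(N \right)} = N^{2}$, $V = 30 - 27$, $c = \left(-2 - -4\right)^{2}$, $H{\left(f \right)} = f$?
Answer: $-17692$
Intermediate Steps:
$c = 4$ ($c = \left(-2 + 4\right)^{2} = 2^{2} = 4$)
$V = 3$
$p{\left(Y,d \right)} = 3024 - 108 Y$ ($p{\left(Y,d \right)} = \left(4 - 112\right) \left(-28 + Y\right) = - 108 \left(-28 + Y\right) = 3024 - 108 Y$)
$p{\left(190,V \right)} - m{\left(H{\left(14 \right)} \right)} = \left(3024 - 20520\right) - 14^{2} = \left(3024 - 20520\right) - 196 = -17496 - 196 = -17692$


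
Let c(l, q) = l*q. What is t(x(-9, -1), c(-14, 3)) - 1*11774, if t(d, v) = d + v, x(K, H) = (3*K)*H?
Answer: -11789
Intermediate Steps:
x(K, H) = 3*H*K
t(x(-9, -1), c(-14, 3)) - 1*11774 = (3*(-1)*(-9) - 14*3) - 1*11774 = (27 - 42) - 11774 = -15 - 11774 = -11789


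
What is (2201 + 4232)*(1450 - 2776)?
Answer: -8530158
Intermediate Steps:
(2201 + 4232)*(1450 - 2776) = 6433*(-1326) = -8530158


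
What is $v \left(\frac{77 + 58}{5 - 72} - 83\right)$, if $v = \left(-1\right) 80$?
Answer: $\frac{455680}{67} \approx 6801.2$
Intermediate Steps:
$v = -80$
$v \left(\frac{77 + 58}{5 - 72} - 83\right) = - 80 \left(\frac{77 + 58}{5 - 72} - 83\right) = - 80 \left(\frac{135}{-67} - 83\right) = - 80 \left(135 \left(- \frac{1}{67}\right) - 83\right) = - 80 \left(- \frac{135}{67} - 83\right) = \left(-80\right) \left(- \frac{5696}{67}\right) = \frac{455680}{67}$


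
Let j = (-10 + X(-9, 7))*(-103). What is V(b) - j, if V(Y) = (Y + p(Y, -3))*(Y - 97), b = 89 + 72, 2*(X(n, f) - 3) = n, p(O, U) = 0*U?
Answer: 18239/2 ≈ 9119.5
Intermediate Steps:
p(O, U) = 0
X(n, f) = 3 + n/2
j = 2369/2 (j = (-10 + (3 + (½)*(-9)))*(-103) = (-10 + (3 - 9/2))*(-103) = (-10 - 3/2)*(-103) = -23/2*(-103) = 2369/2 ≈ 1184.5)
b = 161
V(Y) = Y*(-97 + Y) (V(Y) = (Y + 0)*(Y - 97) = Y*(-97 + Y))
V(b) - j = 161*(-97 + 161) - 1*2369/2 = 161*64 - 2369/2 = 10304 - 2369/2 = 18239/2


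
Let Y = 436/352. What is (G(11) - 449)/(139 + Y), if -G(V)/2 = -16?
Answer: -36696/12341 ≈ -2.9735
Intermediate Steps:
Y = 109/88 (Y = 436*(1/352) = 109/88 ≈ 1.2386)
G(V) = 32 (G(V) = -2*(-16) = 32)
(G(11) - 449)/(139 + Y) = (32 - 449)/(139 + 109/88) = -417/12341/88 = -417*88/12341 = -36696/12341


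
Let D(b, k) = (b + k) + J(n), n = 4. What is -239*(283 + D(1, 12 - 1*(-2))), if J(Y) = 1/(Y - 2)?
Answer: -142683/2 ≈ -71342.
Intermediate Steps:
J(Y) = 1/(-2 + Y)
D(b, k) = ½ + b + k (D(b, k) = (b + k) + 1/(-2 + 4) = (b + k) + 1/2 = (b + k) + ½ = ½ + b + k)
-239*(283 + D(1, 12 - 1*(-2))) = -239*(283 + (½ + 1 + (12 - 1*(-2)))) = -239*(283 + (½ + 1 + (12 + 2))) = -239*(283 + (½ + 1 + 14)) = -239*(283 + 31/2) = -239*597/2 = -142683/2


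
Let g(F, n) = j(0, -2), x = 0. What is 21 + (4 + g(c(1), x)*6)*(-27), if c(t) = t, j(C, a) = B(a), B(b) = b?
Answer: 237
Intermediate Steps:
j(C, a) = a
g(F, n) = -2
21 + (4 + g(c(1), x)*6)*(-27) = 21 + (4 - 2*6)*(-27) = 21 + (4 - 12)*(-27) = 21 - 8*(-27) = 21 + 216 = 237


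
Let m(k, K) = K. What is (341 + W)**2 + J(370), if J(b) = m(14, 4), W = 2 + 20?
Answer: 131773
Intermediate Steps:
W = 22
J(b) = 4
(341 + W)**2 + J(370) = (341 + 22)**2 + 4 = 363**2 + 4 = 131769 + 4 = 131773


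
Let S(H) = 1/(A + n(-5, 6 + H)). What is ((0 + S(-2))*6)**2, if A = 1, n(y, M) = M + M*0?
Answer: 36/25 ≈ 1.4400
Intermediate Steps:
n(y, M) = M (n(y, M) = M + 0 = M)
S(H) = 1/(7 + H) (S(H) = 1/(1 + (6 + H)) = 1/(7 + H))
((0 + S(-2))*6)**2 = ((0 + 1/(7 - 2))*6)**2 = ((0 + 1/5)*6)**2 = ((1/5)*6)**2 = (6/5)**2 = 36/25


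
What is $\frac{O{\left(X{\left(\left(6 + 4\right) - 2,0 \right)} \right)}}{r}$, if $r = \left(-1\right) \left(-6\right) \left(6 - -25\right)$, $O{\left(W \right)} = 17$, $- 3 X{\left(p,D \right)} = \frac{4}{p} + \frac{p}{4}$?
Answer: $\frac{17}{186} \approx 0.091398$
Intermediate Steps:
$X{\left(p,D \right)} = - \frac{4}{3 p} - \frac{p}{12}$ ($X{\left(p,D \right)} = - \frac{\frac{4}{p} + \frac{p}{4}}{3} = - \frac{4}{3 p} - \frac{p}{12}$)
$r = 186$ ($r = 6 \left(6 + 25\right) = 6 \cdot 31 = 186$)
$\frac{O{\left(X{\left(\left(6 + 4\right) - 2,0 \right)} \right)}}{r} = \frac{17}{186}$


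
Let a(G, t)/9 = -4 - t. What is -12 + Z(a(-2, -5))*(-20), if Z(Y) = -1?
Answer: 8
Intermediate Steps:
a(G, t) = -36 - 9*t (a(G, t) = 9*(-4 - t) = -36 - 9*t)
-12 + Z(a(-2, -5))*(-20) = -12 - 1*(-20) = -12 + 20 = 8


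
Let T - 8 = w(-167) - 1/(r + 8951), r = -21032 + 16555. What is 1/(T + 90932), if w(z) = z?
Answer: 4474/406118401 ≈ 1.1016e-5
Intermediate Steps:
r = -4477
T = -711367/4474 (T = 8 + (-167 - 1/(-4477 + 8951)) = 8 + (-167 - 1/4474) = 8 - 747159/4474 = -711367/4474 ≈ -159.00)
1/(T + 90932) = 1/(-711367/4474 + 90932) = 1/(406118401/4474) = 4474/406118401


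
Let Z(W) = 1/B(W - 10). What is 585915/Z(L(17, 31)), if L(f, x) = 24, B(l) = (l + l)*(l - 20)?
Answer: -98433720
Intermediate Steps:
B(l) = 2*l*(-20 + l) (B(l) = (2*l)*(-20 + l) = 2*l*(-20 + l))
Z(W) = 1/(2*(-30 + W)*(-10 + W)) (Z(W) = 1/(2*(W - 10)*(-20 + (W - 10))) = 1/(2*(-10 + W)*(-20 + (-10 + W))) = 1/(2*(-10 + W)*(-30 + W)) = 1/(2*(-30 + W)*(-10 + W)))
585915/Z(L(17, 31)) = 585915/((1/(2*(-30 + 24)*(-10 + 24)))) = 585915/(((1/2)/(-6*14))) = 585915/(((1/2)*(-1/6)*(1/14))) = 585915/(-1/168) = 585915*(-168) = -98433720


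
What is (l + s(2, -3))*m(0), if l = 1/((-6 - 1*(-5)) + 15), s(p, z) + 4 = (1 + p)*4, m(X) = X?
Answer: 0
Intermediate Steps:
s(p, z) = 4*p (s(p, z) = -4 + (1 + p)*4 = -4 + (4 + 4*p) = 4*p)
l = 1/14 (l = 1/((-6 + 5) + 15) = 1/(-1 + 15) = 1/14 ≈ 0.071429)
(l + s(2, -3))*m(0) = (1/14 + 4*2)*0 = (1/14 + 8)*0 = (113/14)*0 = 0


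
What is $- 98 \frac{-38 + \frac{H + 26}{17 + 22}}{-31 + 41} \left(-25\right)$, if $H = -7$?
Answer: $- \frac{358435}{39} \approx -9190.6$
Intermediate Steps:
$- 98 \frac{-38 + \frac{H + 26}{17 + 22}}{-31 + 41} \left(-25\right) = - 98 \frac{-38 + \frac{-7 + 26}{17 + 22}}{-31 + 41} \left(-25\right) = - 98 \frac{-38 + \frac{19}{39}}{10} \left(-25\right) = - 98 \left(-38 + 19 \cdot \frac{1}{39}\right) \frac{1}{10} \left(-25\right) = - 98 \left(-38 + \frac{19}{39}\right) \frac{1}{10} \left(-25\right) = - 98 \left(\left(- \frac{1463}{39}\right) \frac{1}{10}\right) \left(-25\right) = \left(-98\right) \left(- \frac{1463}{390}\right) \left(-25\right) = \frac{71687}{195} \left(-25\right) = - \frac{358435}{39}$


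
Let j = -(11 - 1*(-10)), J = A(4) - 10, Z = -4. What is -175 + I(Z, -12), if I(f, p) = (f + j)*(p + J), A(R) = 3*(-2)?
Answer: 525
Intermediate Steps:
A(R) = -6
J = -16 (J = -6 - 10 = -16)
j = -21 (j = -(11 + 10) = -1*21 = -21)
I(f, p) = (-21 + f)*(-16 + p) (I(f, p) = (f - 21)*(p - 16) = (-21 + f)*(-16 + p))
-175 + I(Z, -12) = -175 + (336 - 21*(-12) - 16*(-4) - 4*(-12)) = -175 + (336 + 252 + 64 + 48) = -175 + 700 = 525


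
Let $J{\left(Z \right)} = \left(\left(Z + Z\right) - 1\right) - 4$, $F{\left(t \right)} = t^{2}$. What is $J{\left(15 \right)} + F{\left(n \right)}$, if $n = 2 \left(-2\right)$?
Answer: $41$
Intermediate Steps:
$n = -4$
$J{\left(Z \right)} = -5 + 2 Z$ ($J{\left(Z \right)} = \left(2 Z - 1\right) - 4 = \left(-1 + 2 Z\right) - 4 = -5 + 2 Z$)
$J{\left(15 \right)} + F{\left(n \right)} = \left(-5 + 2 \cdot 15\right) + \left(-4\right)^{2} = \left(-5 + 30\right) + 16 = 25 + 16 = 41$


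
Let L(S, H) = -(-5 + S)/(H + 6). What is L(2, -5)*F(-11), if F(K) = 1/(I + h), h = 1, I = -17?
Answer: -3/16 ≈ -0.18750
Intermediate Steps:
F(K) = -1/16 (F(K) = 1/(-17 + 1) = 1/(-16) = -1/16)
L(S, H) = -(-5 + S)/(6 + H)
L(2, -5)*F(-11) = ((5 - 1*2)/(6 - 5))*(-1/16) = ((5 - 2)/1)*(-1/16) = (1*3)*(-1/16) = 3*(-1/16) = -3/16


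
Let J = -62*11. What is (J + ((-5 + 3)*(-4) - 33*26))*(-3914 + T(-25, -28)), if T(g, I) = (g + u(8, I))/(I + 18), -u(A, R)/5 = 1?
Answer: 5991652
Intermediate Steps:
u(A, R) = -5 (u(A, R) = -5*1 = -5)
J = -682
T(g, I) = (-5 + g)/(18 + I) (T(g, I) = (g - 5)/(I + 18) = (-5 + g)/(18 + I))
(J + ((-5 + 3)*(-4) - 33*26))*(-3914 + T(-25, -28)) = (-682 + ((-5 + 3)*(-4) - 33*26))*(-3914 + (-5 - 25)/(18 - 28)) = (-682 + (-2*(-4) - 858))*(-3914 - 30/(-10)) = (-682 + (8 - 858))*(-3914 - 1/10*(-30)) = (-682 - 850)*(-3914 + 3) = -1532*(-3911) = 5991652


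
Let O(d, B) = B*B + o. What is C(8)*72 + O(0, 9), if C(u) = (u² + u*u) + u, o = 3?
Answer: 9876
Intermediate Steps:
O(d, B) = 3 + B² (O(d, B) = B*B + 3 = B² + 3 = 3 + B²)
C(u) = u + 2*u² (C(u) = (u² + u²) + u = 2*u² + u = u + 2*u²)
C(8)*72 + O(0, 9) = (8*(1 + 2*8))*72 + (3 + 9²) = (8*(1 + 16))*72 + (3 + 81) = (8*17)*72 + 84 = 136*72 + 84 = 9792 + 84 = 9876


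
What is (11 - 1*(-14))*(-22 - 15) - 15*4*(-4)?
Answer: -685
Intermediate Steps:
(11 - 1*(-14))*(-22 - 15) - 15*4*(-4) = (11 + 14)*(-37) - 60*(-4) = 25*(-37) + 240 = -925 + 240 = -685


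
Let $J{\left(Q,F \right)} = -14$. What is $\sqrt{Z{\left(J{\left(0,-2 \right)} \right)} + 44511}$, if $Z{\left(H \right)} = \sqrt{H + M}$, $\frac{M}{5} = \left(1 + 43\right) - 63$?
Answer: $\sqrt{44511 + i \sqrt{109}} \approx 210.98 + 0.025 i$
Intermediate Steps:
$M = -95$ ($M = 5 \left(\left(1 + 43\right) - 63\right) = 5 \left(44 - 63\right) = 5 \left(-19\right) = -95$)
$Z{\left(H \right)} = \sqrt{-95 + H}$ ($Z{\left(H \right)} = \sqrt{H - 95} = \sqrt{-95 + H}$)
$\sqrt{Z{\left(J{\left(0,-2 \right)} \right)} + 44511} = \sqrt{\sqrt{-95 - 14} + 44511} = \sqrt{\sqrt{-109} + 44511} = \sqrt{i \sqrt{109} + 44511} = \sqrt{44511 + i \sqrt{109}}$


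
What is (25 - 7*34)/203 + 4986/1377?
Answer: 79873/31059 ≈ 2.5717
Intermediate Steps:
(25 - 7*34)/203 + 4986/1377 = (25 - 238)*(1/203) + 4986*(1/1377) = -213*1/203 + 554/153 = -213/203 + 554/153 = 79873/31059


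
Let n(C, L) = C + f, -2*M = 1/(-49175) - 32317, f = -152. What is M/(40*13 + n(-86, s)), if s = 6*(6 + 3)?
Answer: 132432373/2311225 ≈ 57.300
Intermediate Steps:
s = 54 (s = 6*9 = 54)
M = 794594238/49175 (M = -(1/(-49175) - 32317)/2 = -(-1/49175 - 32317)/2 = -½*(-1589188476/49175) = 794594238/49175 ≈ 16159.)
n(C, L) = -152 + C (n(C, L) = C - 152 = -152 + C)
M/(40*13 + n(-86, s)) = 794594238/(49175*(40*13 + (-152 - 86))) = 794594238/(49175*(520 - 238)) = (794594238/49175)/282 = (794594238/49175)*(1/282) = 132432373/2311225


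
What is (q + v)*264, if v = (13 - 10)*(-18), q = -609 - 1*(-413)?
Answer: -66000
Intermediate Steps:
q = -196 (q = -609 + 413 = -196)
v = -54 (v = 3*(-18) = -54)
(q + v)*264 = (-196 - 54)*264 = -250*264 = -66000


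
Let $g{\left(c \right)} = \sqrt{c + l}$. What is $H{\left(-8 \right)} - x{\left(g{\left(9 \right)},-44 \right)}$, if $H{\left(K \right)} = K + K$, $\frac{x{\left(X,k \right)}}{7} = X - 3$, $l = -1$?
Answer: $5 - 14 \sqrt{2} \approx -14.799$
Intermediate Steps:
$g{\left(c \right)} = \sqrt{-1 + c}$ ($g{\left(c \right)} = \sqrt{c - 1} = \sqrt{-1 + c}$)
$x{\left(X,k \right)} = -21 + 7 X$ ($x{\left(X,k \right)} = 7 \left(X - 3\right) = 7 \left(-3 + X\right) = -21 + 7 X$)
$H{\left(K \right)} = 2 K$
$H{\left(-8 \right)} - x{\left(g{\left(9 \right)},-44 \right)} = 2 \left(-8\right) - \left(-21 + 7 \sqrt{-1 + 9}\right) = -16 - \left(-21 + 7 \sqrt{8}\right) = -16 - \left(-21 + 7 \cdot 2 \sqrt{2}\right) = -16 - \left(-21 + 14 \sqrt{2}\right) = -16 + \left(21 - 14 \sqrt{2}\right) = 5 - 14 \sqrt{2}$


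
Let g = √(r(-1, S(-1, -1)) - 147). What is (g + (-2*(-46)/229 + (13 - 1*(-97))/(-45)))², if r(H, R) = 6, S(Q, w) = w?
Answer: (4210 - 2061*I*√141)²/4247721 ≈ -136.83 - 48.511*I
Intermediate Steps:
g = I*√141 (g = √(6 - 147) = √(-141) = I*√141 ≈ 11.874*I)
(g + (-2*(-46)/229 + (13 - 1*(-97))/(-45)))² = (I*√141 + (-2*(-46)/229 + (13 - 1*(-97))/(-45)))² = (I*√141 + (92*(1/229) + (13 + 97)*(-1/45)))² = (I*√141 + (92/229 + 110*(-1/45)))² = (I*√141 + (92/229 - 22/9))² = (I*√141 - 4210/2061)² = (-4210/2061 + I*√141)²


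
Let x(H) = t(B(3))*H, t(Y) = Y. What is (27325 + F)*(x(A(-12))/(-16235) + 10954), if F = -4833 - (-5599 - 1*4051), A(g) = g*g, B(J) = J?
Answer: 5716061217636/16235 ≈ 3.5208e+8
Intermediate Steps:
A(g) = g²
x(H) = 3*H
F = 4817 (F = -4833 - (-5599 - 4051) = -4833 - 1*(-9650) = -4833 + 9650 = 4817)
(27325 + F)*(x(A(-12))/(-16235) + 10954) = (27325 + 4817)*((3*(-12)²)/(-16235) + 10954) = 32142*((3*144)*(-1/16235) + 10954) = 32142*(432*(-1/16235) + 10954) = 32142*(-432/16235 + 10954) = 32142*(177837758/16235) = 5716061217636/16235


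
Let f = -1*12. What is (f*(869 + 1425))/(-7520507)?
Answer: 888/242597 ≈ 0.0036604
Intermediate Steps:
f = -12
(f*(869 + 1425))/(-7520507) = -12*(869 + 1425)/(-7520507) = -12*2294*(-1/7520507) = -27528*(-1/7520507) = 888/242597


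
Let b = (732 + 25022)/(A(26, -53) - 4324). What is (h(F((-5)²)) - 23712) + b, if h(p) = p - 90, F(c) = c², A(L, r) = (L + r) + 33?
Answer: -50052020/2159 ≈ -23183.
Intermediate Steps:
A(L, r) = 33 + L + r
h(p) = -90 + p
b = -12877/2159 (b = (732 + 25022)/((33 + 26 - 53) - 4324) = 25754/(6 - 4324) = 25754/(-4318) = 25754*(-1/4318) = -12877/2159 ≈ -5.9643)
(h(F((-5)²)) - 23712) + b = ((-90 + ((-5)²)²) - 23712) - 12877/2159 = ((-90 + 25²) - 23712) - 12877/2159 = ((-90 + 625) - 23712) - 12877/2159 = (535 - 23712) - 12877/2159 = -23177 - 12877/2159 = -50052020/2159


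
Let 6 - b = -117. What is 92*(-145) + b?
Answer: -13217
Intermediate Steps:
b = 123 (b = 6 - 1*(-117) = 6 + 117 = 123)
92*(-145) + b = 92*(-145) + 123 = -13340 + 123 = -13217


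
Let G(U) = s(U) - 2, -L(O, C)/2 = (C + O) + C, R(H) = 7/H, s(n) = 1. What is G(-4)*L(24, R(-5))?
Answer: 212/5 ≈ 42.400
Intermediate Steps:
L(O, C) = -4*C - 2*O (L(O, C) = -2*((C + O) + C) = -2*(O + 2*C) = -4*C - 2*O)
G(U) = -1 (G(U) = 1 - 2 = -1)
G(-4)*L(24, R(-5)) = -(-28/(-5) - 2*24) = -(-28*(-1)/5 - 48) = -(-4*(-7/5) - 48) = -(28/5 - 48) = -1*(-212/5) = 212/5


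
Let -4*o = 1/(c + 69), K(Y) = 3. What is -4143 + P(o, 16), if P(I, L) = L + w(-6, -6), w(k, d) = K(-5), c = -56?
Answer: -4124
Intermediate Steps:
w(k, d) = 3
o = -1/52 (o = -1/(4*(-56 + 69)) = -1/4/13 = -1/4*1/13 = -1/52 ≈ -0.019231)
P(I, L) = 3 + L (P(I, L) = L + 3 = 3 + L)
-4143 + P(o, 16) = -4143 + (3 + 16) = -4143 + 19 = -4124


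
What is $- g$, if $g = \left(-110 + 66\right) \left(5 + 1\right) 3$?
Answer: $792$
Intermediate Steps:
$g = -792$ ($g = - 44 \cdot 6 \cdot 3 = \left(-44\right) 18 = -792$)
$- g = \left(-1\right) \left(-792\right) = 792$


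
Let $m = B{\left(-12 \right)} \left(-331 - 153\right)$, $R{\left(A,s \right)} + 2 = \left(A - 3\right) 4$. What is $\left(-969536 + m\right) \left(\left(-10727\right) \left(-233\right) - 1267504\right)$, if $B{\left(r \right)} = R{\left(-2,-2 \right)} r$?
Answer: $-1351764387744$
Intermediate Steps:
$R{\left(A,s \right)} = -14 + 4 A$ ($R{\left(A,s \right)} = -2 + \left(A - 3\right) 4 = -2 + \left(-3 + A\right) 4 = -2 + \left(-12 + 4 A\right) = -14 + 4 A$)
$B{\left(r \right)} = - 22 r$ ($B{\left(r \right)} = \left(-14 + 4 \left(-2\right)\right) r = \left(-14 - 8\right) r = - 22 r$)
$m = -127776$ ($m = \left(-22\right) \left(-12\right) \left(-331 - 153\right) = 264 \left(-484\right) = -127776$)
$\left(-969536 + m\right) \left(\left(-10727\right) \left(-233\right) - 1267504\right) = \left(-969536 - 127776\right) \left(\left(-10727\right) \left(-233\right) - 1267504\right) = - 1097312 \left(2499391 - 1267504\right) = \left(-1097312\right) 1231887 = -1351764387744$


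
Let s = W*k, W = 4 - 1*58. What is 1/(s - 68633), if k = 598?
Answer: -1/100925 ≈ -9.9083e-6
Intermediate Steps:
W = -54 (W = 4 - 58 = -54)
s = -32292 (s = -54*598 = -32292)
1/(s - 68633) = 1/(-32292 - 68633) = 1/(-100925) = -1/100925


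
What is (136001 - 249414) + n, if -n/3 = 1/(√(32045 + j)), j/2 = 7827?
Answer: -113413 - 3*√47699/47699 ≈ -1.1341e+5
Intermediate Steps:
j = 15654 (j = 2*7827 = 15654)
n = -3*√47699/47699 (n = -3/√(32045 + 15654) = -3*√47699/47699 ≈ -0.013736)
(136001 - 249414) + n = (136001 - 249414) - 3*√47699/47699 = -113413 - 3*√47699/47699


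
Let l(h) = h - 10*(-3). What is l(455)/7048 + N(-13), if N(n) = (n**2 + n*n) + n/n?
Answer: 2389757/7048 ≈ 339.07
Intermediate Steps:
l(h) = 30 + h (l(h) = h + 30 = 30 + h)
N(n) = 1 + 2*n**2 (N(n) = (n**2 + n**2) + 1 = 2*n**2 + 1 = 1 + 2*n**2)
l(455)/7048 + N(-13) = (30 + 455)/7048 + (1 + 2*(-13)**2) = 485*(1/7048) + (1 + 2*169) = 485/7048 + (1 + 338) = 485/7048 + 339 = 2389757/7048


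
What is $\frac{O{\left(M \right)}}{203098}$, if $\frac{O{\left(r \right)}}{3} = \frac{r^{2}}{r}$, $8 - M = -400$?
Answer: $\frac{612}{101549} \approx 0.0060266$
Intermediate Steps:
$M = 408$ ($M = 8 - -400 = 8 + 400 = 408$)
$O{\left(r \right)} = 3 r$ ($O{\left(r \right)} = 3 \frac{r^{2}}{r} = 3 r$)
$\frac{O{\left(M \right)}}{203098} = \frac{3 \cdot 408}{203098} = 1224 \cdot \frac{1}{203098} = \frac{612}{101549}$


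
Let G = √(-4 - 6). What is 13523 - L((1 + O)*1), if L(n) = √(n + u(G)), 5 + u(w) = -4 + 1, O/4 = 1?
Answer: 13523 - I*√3 ≈ 13523.0 - 1.732*I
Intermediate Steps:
O = 4 (O = 4*1 = 4)
G = I*√10 (G = √(-10) = I*√10 ≈ 3.1623*I)
u(w) = -8 (u(w) = -5 + (-4 + 1) = -5 - 3 = -8)
L(n) = √(-8 + n) (L(n) = √(n - 8) = √(-8 + n))
13523 - L((1 + O)*1) = 13523 - √(-8 + (1 + 4)*1) = 13523 - √(-8 + 5*1) = 13523 - √(-8 + 5) = 13523 - √(-3) = 13523 - I*√3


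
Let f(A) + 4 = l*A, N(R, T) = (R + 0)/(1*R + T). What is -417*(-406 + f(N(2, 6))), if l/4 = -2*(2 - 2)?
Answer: 170970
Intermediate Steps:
l = 0 (l = 4*(-2*(2 - 2)) = 4*(-2*0) = 4*0 = 0)
N(R, T) = R/(R + T)
f(A) = -4 (f(A) = -4 + 0*A = -4 + 0 = -4)
-417*(-406 + f(N(2, 6))) = -417*(-406 - 4) = -417*(-410) = 170970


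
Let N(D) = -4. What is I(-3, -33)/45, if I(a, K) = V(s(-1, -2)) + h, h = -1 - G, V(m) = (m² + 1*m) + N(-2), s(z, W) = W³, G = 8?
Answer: 43/45 ≈ 0.95556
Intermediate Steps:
V(m) = -4 + m + m² (V(m) = (m² + 1*m) - 4 = (m² + m) - 4 = (m + m²) - 4 = -4 + m + m²)
h = -9 (h = -1 - 1*8 = -1 - 8 = -9)
I(a, K) = 43 (I(a, K) = (-4 + (-2)³ + ((-2)³)²) - 9 = (-4 - 8 + (-8)²) - 9 = (-4 - 8 + 64) - 9 = 52 - 9 = 43)
I(-3, -33)/45 = 43/45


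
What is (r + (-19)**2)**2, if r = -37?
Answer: 104976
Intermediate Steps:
(r + (-19)**2)**2 = (-37 + (-19)**2)**2 = (-37 + 361)**2 = 324**2 = 104976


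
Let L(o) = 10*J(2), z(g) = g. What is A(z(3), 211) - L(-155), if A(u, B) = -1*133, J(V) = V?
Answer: -153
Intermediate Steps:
L(o) = 20 (L(o) = 10*2 = 20)
A(u, B) = -133
A(z(3), 211) - L(-155) = -133 - 1*20 = -133 - 20 = -153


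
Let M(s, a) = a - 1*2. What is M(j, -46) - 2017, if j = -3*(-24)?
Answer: -2065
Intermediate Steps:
j = 72
M(s, a) = -2 + a (M(s, a) = a - 2 = -2 + a)
M(j, -46) - 2017 = (-2 - 46) - 2017 = -48 - 2017 = -2065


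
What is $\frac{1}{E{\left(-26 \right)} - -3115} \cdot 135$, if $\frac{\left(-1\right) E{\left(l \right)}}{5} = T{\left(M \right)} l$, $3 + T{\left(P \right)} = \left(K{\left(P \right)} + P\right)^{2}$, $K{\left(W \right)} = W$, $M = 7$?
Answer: $\frac{27}{5641} \approx 0.0047864$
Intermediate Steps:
$T{\left(P \right)} = -3 + 4 P^{2}$ ($T{\left(P \right)} = -3 + \left(P + P\right)^{2} = -3 + \left(2 P\right)^{2} = -3 + 4 P^{2}$)
$E{\left(l \right)} = - 965 l$ ($E{\left(l \right)} = - 5 \left(-3 + 4 \cdot 7^{2}\right) l = - 5 \left(-3 + 4 \cdot 49\right) l = - 5 \left(-3 + 196\right) l = - 5 \cdot 193 l = - 965 l$)
$\frac{1}{E{\left(-26 \right)} - -3115} \cdot 135 = \frac{1}{\left(-965\right) \left(-26\right) - -3115} \cdot 135 = \frac{1}{25090 + 3115} \cdot 135 = \frac{1}{28205} \cdot 135 = \frac{27}{5641}$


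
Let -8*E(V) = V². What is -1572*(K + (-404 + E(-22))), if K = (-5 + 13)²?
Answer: 629586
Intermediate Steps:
E(V) = -V²/8
K = 64 (K = 8² = 64)
-1572*(K + (-404 + E(-22))) = -1572*(64 + (-404 - ⅛*(-22)²)) = -1572*(64 + (-404 - ⅛*484)) = -1572*(64 + (-404 - 121/2)) = -1572*(64 - 929/2) = -1572*(-801/2) = 629586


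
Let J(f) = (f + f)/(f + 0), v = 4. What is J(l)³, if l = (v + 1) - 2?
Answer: 8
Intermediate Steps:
l = 3 (l = (4 + 1) - 2 = 5 - 2 = 3)
J(f) = 2 (J(f) = (2*f)/f = 2)
J(l)³ = 2³ = 8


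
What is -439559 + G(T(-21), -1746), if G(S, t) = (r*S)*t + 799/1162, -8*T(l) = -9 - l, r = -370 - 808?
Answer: -4095748243/1162 ≈ -3.5247e+6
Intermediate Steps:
r = -1178
T(l) = 9/8 + l/8 (T(l) = -(-9 - l)/8 = 9/8 + l/8)
G(S, t) = 799/1162 - 1178*S*t (G(S, t) = (-1178*S)*t + 799/1162 = -1178*S*t + 799*(1/1162) = -1178*S*t + 799/1162 = 799/1162 - 1178*S*t)
-439559 + G(T(-21), -1746) = -439559 + (799/1162 - 1178*(9/8 + (⅛)*(-21))*(-1746)) = -439559 + (799/1162 - 1178*(9/8 - 21/8)*(-1746)) = -439559 + (799/1162 - 1178*(-3/2)*(-1746)) = -439559 + (799/1162 - 3085182) = -439559 - 3584980685/1162 = -4095748243/1162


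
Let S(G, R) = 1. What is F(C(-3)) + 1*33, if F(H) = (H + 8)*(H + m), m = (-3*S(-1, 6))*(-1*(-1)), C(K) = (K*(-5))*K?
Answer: 1809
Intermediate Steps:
C(K) = -5*K**2 (C(K) = (-5*K)*K = -5*K**2)
m = -3 (m = (-3*1)*(-1*(-1)) = -3*1 = -3)
F(H) = (-3 + H)*(8 + H) (F(H) = (H + 8)*(H - 3) = (8 + H)*(-3 + H) = (-3 + H)*(8 + H))
F(C(-3)) + 1*33 = (-24 + (-5*(-3)**2)**2 + 5*(-5*(-3)**2)) + 1*33 = (-24 + (-5*9)**2 + 5*(-5*9)) + 33 = (-24 + (-45)**2 + 5*(-45)) + 33 = (-24 + 2025 - 225) + 33 = 1776 + 33 = 1809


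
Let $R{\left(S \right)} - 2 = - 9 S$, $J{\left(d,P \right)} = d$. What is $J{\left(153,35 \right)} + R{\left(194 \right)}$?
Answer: $-1591$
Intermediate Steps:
$R{\left(S \right)} = 2 - 9 S$
$J{\left(153,35 \right)} + R{\left(194 \right)} = 153 + \left(2 - 1746\right) = 153 - 1744 = -1591$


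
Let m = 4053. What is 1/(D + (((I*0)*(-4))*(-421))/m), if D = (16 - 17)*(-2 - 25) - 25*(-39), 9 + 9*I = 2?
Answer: 1/1002 ≈ 0.00099800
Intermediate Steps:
I = -7/9 (I = -1 + (1/9)*2 = -1 + 2/9 = -7/9 ≈ -0.77778)
D = 1002 (D = -1*(-27) + 975 = 27 + 975 = 1002)
1/(D + (((I*0)*(-4))*(-421))/m) = 1/(1002 + ((-7/9*0*(-4))*(-421))/4053) = 1/(1002 + ((0*(-4))*(-421))*(1/4053)) = 1/(1002 + (0*(-421))*(1/4053)) = 1/(1002 + 0*(1/4053)) = 1/(1002 + 0) = 1/1002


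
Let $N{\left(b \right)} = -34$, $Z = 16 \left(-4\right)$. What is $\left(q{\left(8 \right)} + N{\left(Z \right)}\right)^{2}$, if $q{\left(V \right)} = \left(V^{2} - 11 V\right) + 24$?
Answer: $1156$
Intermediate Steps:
$Z = -64$
$q{\left(V \right)} = 24 + V^{2} - 11 V$
$\left(q{\left(8 \right)} + N{\left(Z \right)}\right)^{2} = \left(\left(24 + 8^{2} - 88\right) - 34\right)^{2} = \left(\left(24 + 64 - 88\right) - 34\right)^{2} = \left(0 - 34\right)^{2} = \left(-34\right)^{2} = 1156$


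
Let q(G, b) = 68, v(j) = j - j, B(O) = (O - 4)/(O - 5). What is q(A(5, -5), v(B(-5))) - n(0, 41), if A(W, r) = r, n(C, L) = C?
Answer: 68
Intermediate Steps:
B(O) = (-4 + O)/(-5 + O)
v(j) = 0
q(A(5, -5), v(B(-5))) - n(0, 41) = 68 - 1*0 = 68 + 0 = 68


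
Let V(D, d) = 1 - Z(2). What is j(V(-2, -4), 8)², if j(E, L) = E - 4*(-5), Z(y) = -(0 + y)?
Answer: 529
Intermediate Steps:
Z(y) = -y
V(D, d) = 3 (V(D, d) = 1 - (-1)*2 = 1 - 1*(-2) = 1 + 2 = 3)
j(E, L) = 20 + E (j(E, L) = E + 20 = 20 + E)
j(V(-2, -4), 8)² = (20 + 3)² = 23² = 529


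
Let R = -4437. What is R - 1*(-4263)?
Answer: -174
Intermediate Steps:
R - 1*(-4263) = -4437 - 1*(-4263) = -4437 + 4263 = -174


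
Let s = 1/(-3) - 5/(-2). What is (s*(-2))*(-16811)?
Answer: 218543/3 ≈ 72848.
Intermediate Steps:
s = 13/6 (s = 1*(-⅓) - 5*(-½) = -⅓ + 5/2 = 13/6 ≈ 2.1667)
(s*(-2))*(-16811) = ((13/6)*(-2))*(-16811) = -13/3*(-16811) = 218543/3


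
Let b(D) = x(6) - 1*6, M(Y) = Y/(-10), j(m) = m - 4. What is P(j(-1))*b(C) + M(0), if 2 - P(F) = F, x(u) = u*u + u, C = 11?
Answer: 252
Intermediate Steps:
j(m) = -4 + m
x(u) = u + u² (x(u) = u² + u = u + u²)
M(Y) = -Y/10 (M(Y) = Y*(-⅒) = -Y/10)
P(F) = 2 - F
b(D) = 36 (b(D) = 6*(1 + 6) - 1*6 = 6*7 - 6 = 42 - 6 = 36)
P(j(-1))*b(C) + M(0) = (2 - (-4 - 1))*36 - ⅒*0 = (2 - 1*(-5))*36 + 0 = (2 + 5)*36 + 0 = 7*36 + 0 = 252 + 0 = 252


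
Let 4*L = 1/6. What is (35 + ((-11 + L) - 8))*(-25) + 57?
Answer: -8257/24 ≈ -344.04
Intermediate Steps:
L = 1/24 (L = (1/4)/6 = (1/4)*(1/6) = 1/24 ≈ 0.041667)
(35 + ((-11 + L) - 8))*(-25) + 57 = (35 + ((-11 + 1/24) - 8))*(-25) + 57 = (35 + (-263/24 - 8))*(-25) + 57 = (35 - 455/24)*(-25) + 57 = (385/24)*(-25) + 57 = -9625/24 + 57 = -8257/24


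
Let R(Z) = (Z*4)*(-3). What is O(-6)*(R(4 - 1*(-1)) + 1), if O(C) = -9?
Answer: 531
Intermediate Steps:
R(Z) = -12*Z (R(Z) = (4*Z)*(-3) = -12*Z)
O(-6)*(R(4 - 1*(-1)) + 1) = -9*(-12*(4 - 1*(-1)) + 1) = -9*(-12*(4 + 1) + 1) = -9*(-12*5 + 1) = -9*(-60 + 1) = -9*(-59) = 531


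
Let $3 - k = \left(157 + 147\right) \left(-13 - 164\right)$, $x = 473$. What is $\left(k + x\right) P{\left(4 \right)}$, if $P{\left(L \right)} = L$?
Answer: $217136$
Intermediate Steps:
$k = 53811$ ($k = 3 - \left(157 + 147\right) \left(-13 - 164\right) = 3 - 304 \left(-13 - 164\right) = 3 - 304 \left(-177\right) = 3 - -53808 = 3 + 53808 = 53811$)
$\left(k + x\right) P{\left(4 \right)} = \left(53811 + 473\right) 4 = 54284 \cdot 4 = 217136$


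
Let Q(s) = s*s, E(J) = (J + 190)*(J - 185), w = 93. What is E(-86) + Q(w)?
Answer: -19535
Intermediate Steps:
E(J) = (-185 + J)*(190 + J) (E(J) = (190 + J)*(-185 + J) = (-185 + J)*(190 + J))
Q(s) = s**2
E(-86) + Q(w) = (-35150 + (-86)**2 + 5*(-86)) + 93**2 = (-35150 + 7396 - 430) + 8649 = -28184 + 8649 = -19535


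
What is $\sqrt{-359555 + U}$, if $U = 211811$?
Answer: $36 i \sqrt{114} \approx 384.38 i$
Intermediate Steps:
$\sqrt{-359555 + U} = \sqrt{-359555 + 211811} = \sqrt{-147744} = 36 i \sqrt{114}$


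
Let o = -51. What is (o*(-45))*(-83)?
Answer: -190485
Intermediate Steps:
(o*(-45))*(-83) = -51*(-45)*(-83) = 2295*(-83) = -190485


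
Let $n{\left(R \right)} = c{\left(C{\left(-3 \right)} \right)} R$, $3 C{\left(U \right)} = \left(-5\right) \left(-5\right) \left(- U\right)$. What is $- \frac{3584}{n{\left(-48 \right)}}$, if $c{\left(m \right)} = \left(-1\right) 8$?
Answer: $- \frac{28}{3} \approx -9.3333$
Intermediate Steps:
$C{\left(U \right)} = - \frac{25 U}{3}$ ($C{\left(U \right)} = \frac{\left(-5\right) \left(-5\right) \left(- U\right)}{3} = \frac{25 \left(- U\right)}{3} = \frac{\left(-25\right) U}{3} = - \frac{25 U}{3}$)
$c{\left(m \right)} = -8$
$n{\left(R \right)} = - 8 R$
$- \frac{3584}{n{\left(-48 \right)}} = - \frac{3584}{\left(-8\right) \left(-48\right)} = - \frac{3584}{384} = \left(-3584\right) \frac{1}{384} = - \frac{28}{3}$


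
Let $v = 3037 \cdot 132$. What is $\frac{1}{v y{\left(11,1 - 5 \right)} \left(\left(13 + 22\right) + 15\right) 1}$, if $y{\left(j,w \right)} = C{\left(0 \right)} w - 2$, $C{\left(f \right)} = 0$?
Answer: $- \frac{1}{40088400} \approx -2.4945 \cdot 10^{-8}$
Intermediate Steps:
$y{\left(j,w \right)} = -2$ ($y{\left(j,w \right)} = 0 w - 2 = 0 - 2 = -2$)
$v = 400884$
$\frac{1}{v y{\left(11,1 - 5 \right)} \left(\left(13 + 22\right) + 15\right) 1} = \frac{1}{400884 - 2 \left(\left(13 + 22\right) + 15\right) 1} = \frac{1}{400884 - 2 \left(35 + 15\right) 1} = \frac{1}{400884 \left(-2\right) 50 \cdot 1} = \frac{1}{400884 \left(\left(-100\right) 1\right)} = \frac{1}{400884 \left(-100\right)} = \frac{1}{400884} \left(- \frac{1}{100}\right) = - \frac{1}{40088400}$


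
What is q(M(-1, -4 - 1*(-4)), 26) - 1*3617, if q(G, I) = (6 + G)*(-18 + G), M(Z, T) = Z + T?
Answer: -3712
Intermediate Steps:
M(Z, T) = T + Z
q(G, I) = (-18 + G)*(6 + G)
q(M(-1, -4 - 1*(-4)), 26) - 1*3617 = (-108 + ((-4 - 1*(-4)) - 1)² - 12*((-4 - 1*(-4)) - 1)) - 1*3617 = (-108 + ((-4 + 4) - 1)² - 12*((-4 + 4) - 1)) - 3617 = (-108 + (0 - 1)² - 12*(0 - 1)) - 3617 = (-108 + (-1)² - 12*(-1)) - 3617 = (-108 + 1 + 12) - 3617 = -95 - 3617 = -3712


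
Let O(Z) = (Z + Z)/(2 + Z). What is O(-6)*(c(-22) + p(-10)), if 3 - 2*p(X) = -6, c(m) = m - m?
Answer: 27/2 ≈ 13.500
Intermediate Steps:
c(m) = 0
p(X) = 9/2 (p(X) = 3/2 - 1/2*(-6) = 3/2 + 3 = 9/2)
O(Z) = 2*Z/(2 + Z) (O(Z) = (2*Z)/(2 + Z) = 2*Z/(2 + Z))
O(-6)*(c(-22) + p(-10)) = (2*(-6)/(2 - 6))*(0 + 9/2) = (2*(-6)/(-4))*(9/2) = (2*(-6)*(-1/4))*(9/2) = 3*(9/2) = 27/2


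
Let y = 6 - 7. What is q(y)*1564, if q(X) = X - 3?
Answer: -6256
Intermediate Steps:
y = -1
q(X) = -3 + X
q(y)*1564 = (-3 - 1)*1564 = -4*1564 = -6256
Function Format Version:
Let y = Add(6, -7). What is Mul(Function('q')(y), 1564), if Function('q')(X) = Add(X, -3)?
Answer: -6256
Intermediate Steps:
y = -1
Function('q')(X) = Add(-3, X)
Mul(Function('q')(y), 1564) = Mul(Add(-3, -1), 1564) = Mul(-4, 1564) = -6256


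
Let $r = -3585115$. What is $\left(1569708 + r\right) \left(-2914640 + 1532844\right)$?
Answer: $2784881330972$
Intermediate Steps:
$\left(1569708 + r\right) \left(-2914640 + 1532844\right) = \left(1569708 - 3585115\right) \left(-2914640 + 1532844\right) = \left(-2015407\right) \left(-1381796\right) = 2784881330972$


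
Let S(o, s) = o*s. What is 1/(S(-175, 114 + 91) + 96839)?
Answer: 1/60964 ≈ 1.6403e-5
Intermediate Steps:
1/(S(-175, 114 + 91) + 96839) = 1/(-175*(114 + 91) + 96839) = 1/(-175*205 + 96839) = 1/(-35875 + 96839) = 1/60964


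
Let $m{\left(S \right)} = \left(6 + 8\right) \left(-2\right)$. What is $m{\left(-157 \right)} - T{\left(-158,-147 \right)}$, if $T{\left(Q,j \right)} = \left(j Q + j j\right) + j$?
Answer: $-44716$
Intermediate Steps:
$T{\left(Q,j \right)} = j + j^{2} + Q j$ ($T{\left(Q,j \right)} = \left(Q j + j^{2}\right) + j = \left(j^{2} + Q j\right) + j = j + j^{2} + Q j$)
$m{\left(S \right)} = -28$ ($m{\left(S \right)} = 14 \left(-2\right) = -28$)
$m{\left(-157 \right)} - T{\left(-158,-147 \right)} = -28 - - 147 \left(1 - 158 - 147\right) = -28 - \left(-147\right) \left(-304\right) = -28 - 44688 = -44716$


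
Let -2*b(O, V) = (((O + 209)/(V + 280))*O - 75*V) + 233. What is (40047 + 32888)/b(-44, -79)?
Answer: -4886645/205083 ≈ -23.828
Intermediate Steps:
b(O, V) = -233/2 + 75*V/2 - O*(209 + O)/(2*(280 + V)) (b(O, V) = -((((O + 209)/(V + 280))*O - 75*V) + 233)/2 = -((((209 + O)/(280 + V))*O - 75*V) + 233)/2 = -((O*(209 + O)/(280 + V) - 75*V) + 233)/2 = -((-75*V + O*(209 + O)/(280 + V)) + 233)/2 = -(233 - 75*V + O*(209 + O)/(280 + V))/2 = -233/2 + 75*V/2 - O*(209 + O)/(2*(280 + V)))
(40047 + 32888)/b(-44, -79) = (40047 + 32888)/(((-65240 - 1*(-44)² - 209*(-44) + 75*(-79)² + 20767*(-79))/(2*(280 - 79)))) = 72935/(((½)*(-65240 - 1*1936 + 9196 + 75*6241 - 1640593)/201)) = 72935/(((½)*(1/201)*(-65240 - 1936 + 9196 + 468075 - 1640593))) = 72935/(((½)*(1/201)*(-1230498))) = 72935/(-205083/67) = 72935*(-67/205083) = -4886645/205083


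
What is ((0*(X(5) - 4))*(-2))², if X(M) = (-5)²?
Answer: 0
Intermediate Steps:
X(M) = 25
((0*(X(5) - 4))*(-2))² = ((0*(25 - 4))*(-2))² = ((0*21)*(-2))² = (0*(-2))² = 0² = 0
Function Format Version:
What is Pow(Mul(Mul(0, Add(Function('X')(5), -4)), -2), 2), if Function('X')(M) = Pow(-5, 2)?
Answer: 0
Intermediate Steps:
Function('X')(M) = 25
Pow(Mul(Mul(0, Add(Function('X')(5), -4)), -2), 2) = Pow(Mul(Mul(0, Add(25, -4)), -2), 2) = Pow(Mul(Mul(0, 21), -2), 2) = Pow(Mul(0, -2), 2) = Pow(0, 2) = 0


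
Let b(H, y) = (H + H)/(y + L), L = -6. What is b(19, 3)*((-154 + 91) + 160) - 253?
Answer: -4445/3 ≈ -1481.7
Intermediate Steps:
b(H, y) = 2*H/(-6 + y) (b(H, y) = (H + H)/(y - 6) = (2*H)/(-6 + y) = 2*H/(-6 + y))
b(19, 3)*((-154 + 91) + 160) - 253 = (2*19/(-6 + 3))*((-154 + 91) + 160) - 253 = (2*19/(-3))*(-63 + 160) - 253 = (2*19*(-⅓))*97 - 253 = -38/3*97 - 253 = -3686/3 - 253 = -4445/3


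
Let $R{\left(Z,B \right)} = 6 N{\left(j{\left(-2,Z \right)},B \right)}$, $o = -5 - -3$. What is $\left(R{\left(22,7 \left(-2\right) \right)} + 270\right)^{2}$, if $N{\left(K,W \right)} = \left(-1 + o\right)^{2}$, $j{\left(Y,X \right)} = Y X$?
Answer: $104976$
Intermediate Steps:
$o = -2$ ($o = -5 + 3 = -2$)
$j{\left(Y,X \right)} = X Y$
$N{\left(K,W \right)} = 9$ ($N{\left(K,W \right)} = \left(-1 - 2\right)^{2} = \left(-3\right)^{2} = 9$)
$R{\left(Z,B \right)} = 54$ ($R{\left(Z,B \right)} = 6 \cdot 9 = 54$)
$\left(R{\left(22,7 \left(-2\right) \right)} + 270\right)^{2} = \left(54 + 270\right)^{2} = 324^{2} = 104976$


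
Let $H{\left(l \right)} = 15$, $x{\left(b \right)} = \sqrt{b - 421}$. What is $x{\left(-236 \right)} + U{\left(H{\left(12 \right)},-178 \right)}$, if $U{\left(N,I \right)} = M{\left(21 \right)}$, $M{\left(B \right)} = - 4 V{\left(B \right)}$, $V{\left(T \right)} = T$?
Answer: $-84 + 3 i \sqrt{73} \approx -84.0 + 25.632 i$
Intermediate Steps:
$x{\left(b \right)} = \sqrt{-421 + b}$
$M{\left(B \right)} = - 4 B$
$U{\left(N,I \right)} = -84$ ($U{\left(N,I \right)} = \left(-4\right) 21 = -84$)
$x{\left(-236 \right)} + U{\left(H{\left(12 \right)},-178 \right)} = \sqrt{-421 - 236} - 84 = \sqrt{-657} - 84 = 3 i \sqrt{73} - 84 = -84 + 3 i \sqrt{73}$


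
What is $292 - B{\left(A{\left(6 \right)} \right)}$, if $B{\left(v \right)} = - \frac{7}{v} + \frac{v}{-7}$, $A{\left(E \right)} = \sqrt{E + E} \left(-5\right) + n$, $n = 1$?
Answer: $\frac{611406}{2093} - \frac{3480 \sqrt{3}}{2093} \approx 289.24$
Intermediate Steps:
$A{\left(E \right)} = 1 - 5 \sqrt{2} \sqrt{E}$ ($A{\left(E \right)} = \sqrt{E + E} \left(-5\right) + 1 = \sqrt{2 E} \left(-5\right) + 1 = \sqrt{2} \sqrt{E} \left(-5\right) + 1 = - 5 \sqrt{2} \sqrt{E} + 1 = 1 - 5 \sqrt{2} \sqrt{E}$)
$B{\left(v \right)} = - \frac{7}{v} - \frac{v}{7}$ ($B{\left(v \right)} = - \frac{7}{v} + v \left(- \frac{1}{7}\right) = - \frac{7}{v} - \frac{v}{7}$)
$292 - B{\left(A{\left(6 \right)} \right)} = 292 - \left(- \frac{7}{1 - 5 \sqrt{2} \sqrt{6}} - \frac{1 - 5 \sqrt{2} \sqrt{6}}{7}\right) = 292 - \left(- \frac{7}{1 - 10 \sqrt{3}} - \frac{1 - 10 \sqrt{3}}{7}\right) = 292 - \left(- \frac{7}{1 - 10 \sqrt{3}} - \left(\frac{1}{7} - \frac{10 \sqrt{3}}{7}\right)\right) = 292 - \left(- \frac{1}{7} - \frac{7}{1 - 10 \sqrt{3}} + \frac{10 \sqrt{3}}{7}\right) = 292 + \left(\frac{1}{7} + \frac{7}{1 - 10 \sqrt{3}} - \frac{10 \sqrt{3}}{7}\right) = \frac{2045}{7} + \frac{7}{1 - 10 \sqrt{3}} - \frac{10 \sqrt{3}}{7}$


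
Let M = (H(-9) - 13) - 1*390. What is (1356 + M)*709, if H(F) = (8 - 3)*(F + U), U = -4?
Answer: 629592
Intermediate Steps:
H(F) = -20 + 5*F (H(F) = (8 - 3)*(F - 4) = 5*(-4 + F) = -20 + 5*F)
M = -468 (M = ((-20 + 5*(-9)) - 13) - 1*390 = ((-20 - 45) - 13) - 390 = (-65 - 13) - 390 = -78 - 390 = -468)
(1356 + M)*709 = (1356 - 468)*709 = 888*709 = 629592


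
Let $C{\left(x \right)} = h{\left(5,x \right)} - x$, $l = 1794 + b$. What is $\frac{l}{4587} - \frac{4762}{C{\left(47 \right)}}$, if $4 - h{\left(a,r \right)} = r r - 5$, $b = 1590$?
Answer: $\frac{9815714}{3435663} \approx 2.857$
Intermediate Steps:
$h{\left(a,r \right)} = 9 - r^{2}$ ($h{\left(a,r \right)} = 4 - \left(r r - 5\right) = 4 - \left(r^{2} - 5\right) = 4 - \left(-5 + r^{2}\right) = 9 - r^{2}$)
$l = 3384$ ($l = 1794 + 1590 = 3384$)
$C{\left(x \right)} = 9 - x - x^{2}$ ($C{\left(x \right)} = \left(9 - x^{2}\right) - x = 9 - x - x^{2}$)
$\frac{l}{4587} - \frac{4762}{C{\left(47 \right)}} = \frac{3384}{4587} - \frac{4762}{9 - 47 - 47^{2}} = 3384 \cdot \frac{1}{4587} - \frac{4762}{9 - 47 - 2209} = \frac{1128}{1529} - \frac{4762}{9 - 47 - 2209} = \frac{1128}{1529} - \frac{4762}{-2247} = \frac{1128}{1529} - - \frac{4762}{2247} = \frac{1128}{1529} + \frac{4762}{2247} = \frac{9815714}{3435663}$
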